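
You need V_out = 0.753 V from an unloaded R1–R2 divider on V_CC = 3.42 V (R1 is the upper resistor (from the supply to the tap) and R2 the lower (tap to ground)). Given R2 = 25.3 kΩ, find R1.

R1 ≈ 89.6 kΩ

V_out/V_CC = R2/(R1+R2) = 0.2202.
So R1 = R2 · (V_CC/V_out − 1) = 25.3 × (3.42/0.753 − 1) = 25.3 × 3.542 = 89.61 kΩ.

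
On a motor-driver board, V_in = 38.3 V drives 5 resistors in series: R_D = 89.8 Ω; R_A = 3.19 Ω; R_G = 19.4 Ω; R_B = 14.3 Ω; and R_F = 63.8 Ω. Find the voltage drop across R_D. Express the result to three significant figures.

V ≈ 18.1 V

Series total: ΣR = 89.8 + 3.19 + 19.4 + 14.3 + 63.8 = 190.5 Ω.
V = V_in · R/ΣR = 38.3 × 0.4714 = 18.06 V.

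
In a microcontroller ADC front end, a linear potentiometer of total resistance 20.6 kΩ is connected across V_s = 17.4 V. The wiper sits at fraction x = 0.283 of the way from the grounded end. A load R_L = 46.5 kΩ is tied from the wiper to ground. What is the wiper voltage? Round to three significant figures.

V_out ≈ 4.52 V

The pot divides into 14.77 kΩ above the wiper and 5.830 kΩ below.
R_L loads the lower segment: effective lower R = 5.180 kΩ.
V_out = 17.4 × 5.180/(14.77 + 5.180) = 4.518 V.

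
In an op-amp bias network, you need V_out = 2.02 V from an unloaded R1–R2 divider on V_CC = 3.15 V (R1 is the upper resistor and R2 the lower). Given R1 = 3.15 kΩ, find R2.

The divider ratio is R2/(R1+R2) = 2.02/3.15 = 0.6413.
Rearranging, R2 = R1·k/(1−k) = 3.15 × 1.788 = 5.631 kΩ.

R2 ≈ 5.63 kΩ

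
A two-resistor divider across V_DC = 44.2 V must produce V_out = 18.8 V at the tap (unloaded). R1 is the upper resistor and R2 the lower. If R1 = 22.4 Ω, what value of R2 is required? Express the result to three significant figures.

R2 ≈ 16.6 Ω

V_out/V_DC = R2/(R1+R2) = 0.4253.
R2 = R1 · 0.4253/(1 − 0.4253) = 16.58 Ω.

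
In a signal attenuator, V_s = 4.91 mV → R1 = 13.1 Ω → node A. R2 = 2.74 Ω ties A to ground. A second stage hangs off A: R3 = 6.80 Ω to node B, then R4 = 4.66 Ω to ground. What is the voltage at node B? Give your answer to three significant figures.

Node A sees R2 in parallel with the series input of stage 2, R3 + R4 = 11.46 Ω.
R2 ‖ (R3+R4) = 2.211 Ω.
So V_A = 4.91 × 0.1444 = 0.7091 mV.
V_B = V_A × 0.4066 = 0.2883 mV.

V_B ≈ 0.288 mV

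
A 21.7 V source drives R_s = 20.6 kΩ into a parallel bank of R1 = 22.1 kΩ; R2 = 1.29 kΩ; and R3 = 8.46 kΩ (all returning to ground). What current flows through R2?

Combine the parallel branches: R_p = (1/22.1 + 1/1.29 + 1/8.46)⁻¹ = 1.065 kΩ.
V_A = 21.7 × 1.065/21.67 = 1.067 V.
I(R2) = V_A / R2 = 1.067/1.29 = 0.8272 mA.
(Equivalently: I_total = 1.002 mA, then current-divider fraction G_k/ΣG = 0.8259.)

I ≈ 0.827 mA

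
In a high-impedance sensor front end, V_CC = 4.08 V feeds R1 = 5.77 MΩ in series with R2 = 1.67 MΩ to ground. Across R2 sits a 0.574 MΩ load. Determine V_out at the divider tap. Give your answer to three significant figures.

First combine the lower leg with the load: R2 ‖ R_L = 0.4272 MΩ.
Now apply the divider: V_out = 4.08 × 0.06893 = 0.2812 V.
(Unloaded it would be 0.916 V; the load pulls it down.)

V_out ≈ 0.281 V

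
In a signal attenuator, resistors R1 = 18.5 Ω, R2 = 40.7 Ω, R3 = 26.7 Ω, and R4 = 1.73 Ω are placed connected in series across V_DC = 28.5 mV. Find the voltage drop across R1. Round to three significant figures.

ΣR = 18.5 + 40.7 + 26.7 + 1.73 = 87.63 Ω.
By the voltage-divider rule, V = 28.5 × 18.50/87.63 = 6.017 mV.

V ≈ 6.02 mV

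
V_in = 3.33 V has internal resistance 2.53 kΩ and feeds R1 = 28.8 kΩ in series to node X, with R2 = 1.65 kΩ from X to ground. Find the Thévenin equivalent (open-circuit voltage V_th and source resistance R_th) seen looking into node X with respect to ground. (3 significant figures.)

V_th ≈ 0.167 V, R_th ≈ 1.57 kΩ

R1' = 2.53 + 28.8 = 31.33 kΩ (source resistance + R1).
Open-circuit (no load on X): V_th = V_in · R2/(R1' + R2) = 3.33 × 1.65/(31.33 + 1.65) = 0.1666 V.
With V_in suppressed (replaced by a short), R_th = R1' ‖ R2 = (31.33 × 1.65)/(31.33 + 1.65) = 1.567 kΩ.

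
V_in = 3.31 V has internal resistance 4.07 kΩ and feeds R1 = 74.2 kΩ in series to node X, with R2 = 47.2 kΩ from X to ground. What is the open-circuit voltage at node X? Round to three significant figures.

V_th ≈ 1.25 V

R1' = 4.07 + 74.2 = 78.27 kΩ (source resistance + R1).
With X open, the divider is unloaded: V_th = 3.31 × 47.2/125.5 = 1.245 V.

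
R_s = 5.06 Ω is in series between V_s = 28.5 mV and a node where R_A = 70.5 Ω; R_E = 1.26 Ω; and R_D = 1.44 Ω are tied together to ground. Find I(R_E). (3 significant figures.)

I ≈ 2.63 mA

Combine the parallel branches: R_p = (1/70.5 + 1/1.26 + 1/1.44)⁻¹ = 0.6657 Ω.
V_A = 28.5 × 0.6657/5.726 = 3.313 mV.
Branch current I = V_A/R_E = 3.313/1.26 = 2.630 mA.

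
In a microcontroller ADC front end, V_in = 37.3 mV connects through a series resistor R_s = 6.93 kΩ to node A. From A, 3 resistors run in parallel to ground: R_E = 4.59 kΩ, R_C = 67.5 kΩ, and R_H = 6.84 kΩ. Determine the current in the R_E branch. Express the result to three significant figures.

I ≈ 2.24 µA

Parallel bank: R_p = 1/(1/4.59 + 1/67.5 + 1/6.84) = 2.639 kΩ.
V_A = 37.3 × 2.639/9.569 = 10.29 mV.
I(R_E) = V_A / R_E = 10.29/4.59 = 2.241 µA.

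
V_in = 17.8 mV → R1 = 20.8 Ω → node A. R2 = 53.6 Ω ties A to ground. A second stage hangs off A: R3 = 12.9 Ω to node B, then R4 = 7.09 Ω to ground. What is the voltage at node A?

V_A ≈ 7.33 mV

Node A sees R2 in parallel with the series input of stage 2, R3 + R4 = 19.99 Ω.
R2 ‖ (R3+R4) = 14.56 Ω.
First divider: V_A = V_in · 14.56/(20.8 + 14.56) = 7.329 mV.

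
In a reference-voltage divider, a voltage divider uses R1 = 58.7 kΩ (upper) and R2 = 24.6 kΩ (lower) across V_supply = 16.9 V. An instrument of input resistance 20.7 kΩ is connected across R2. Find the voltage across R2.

V_out ≈ 2.72 V

R2 ‖ R_L = (24.6 × 20.7)/(24.6 + 20.7) = 11.24 kΩ.
Now apply the divider: V_out = 16.9 × 0.1607 = 2.716 V.
(Unloaded it would be 4.99 V; the load pulls it down.)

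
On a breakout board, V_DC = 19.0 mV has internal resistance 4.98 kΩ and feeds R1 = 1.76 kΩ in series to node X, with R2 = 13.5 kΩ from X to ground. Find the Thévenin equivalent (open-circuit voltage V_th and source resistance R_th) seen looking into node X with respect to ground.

R1' = 4.98 + 1.76 = 6.740 kΩ (source resistance + R1).
With X open, the divider is unloaded: V_th = 19.0 × 13.5/20.24 = 12.67 mV.
Looking into X with the source shorted: R_th = R1'·R2/(R1'+R2) = 6.740 × 13.5/20.24 = 4.496 kΩ.

V_th ≈ 12.7 mV, R_th ≈ 4.50 kΩ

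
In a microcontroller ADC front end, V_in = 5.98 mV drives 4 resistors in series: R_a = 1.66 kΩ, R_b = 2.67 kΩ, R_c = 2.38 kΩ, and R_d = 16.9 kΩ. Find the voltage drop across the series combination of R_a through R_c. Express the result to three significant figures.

V ≈ 1.70 mV

Series total: ΣR = 1.66 + 2.67 + 2.38 + 16.9 = 23.61 kΩ.
R_{R_a..R_c} = 1.66 + 2.67 + 2.38 = 6.710 kΩ.
V = V_in · R/ΣR = 5.98 × 0.2842 = 1.700 mV.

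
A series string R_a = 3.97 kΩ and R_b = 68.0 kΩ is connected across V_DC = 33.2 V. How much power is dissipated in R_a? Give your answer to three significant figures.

Series current I = V_DC/ΣR = 33.2/71.97 = 0.4613 mA.
V(R_a) = I·R = 1.831 V; P = V·I = 1.831 × 0.4613 = 0.8448 mW.

P ≈ 0.845 mW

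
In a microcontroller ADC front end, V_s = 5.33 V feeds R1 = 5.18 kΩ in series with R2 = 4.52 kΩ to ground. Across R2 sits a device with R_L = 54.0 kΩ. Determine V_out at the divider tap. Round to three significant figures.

V_out ≈ 2.38 V

The load sits in parallel with R2, giving an effective lower resistance R2' = R2·R_L/(R2+R_L) = 4.171 kΩ.
Voltage divider with the loaded lower leg: V_out = 5.33 × 4.171/(5.18 + 4.171) = 5.33 × 0.4460 = 2.377 V.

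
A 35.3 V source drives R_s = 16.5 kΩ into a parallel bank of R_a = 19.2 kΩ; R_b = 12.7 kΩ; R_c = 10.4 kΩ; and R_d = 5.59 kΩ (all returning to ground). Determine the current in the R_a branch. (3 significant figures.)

I ≈ 0.239 mA

Equivalent of the parallel group: R_p = 2.464 kΩ.
V_A = 35.3 × 2.464/18.96 = 4.586 V.
Branch current I = V_A/R_a = 4.586/19.2 = 0.2389 mA.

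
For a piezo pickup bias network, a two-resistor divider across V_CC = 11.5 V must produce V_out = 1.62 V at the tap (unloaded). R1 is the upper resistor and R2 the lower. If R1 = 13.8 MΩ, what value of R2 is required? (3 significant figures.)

R2 ≈ 2.26 MΩ

The divider ratio is R2/(R1+R2) = 1.62/11.5 = 0.1409.
So R2 = R1 · V_out/(V_CC − V_out) = 13.8 × 1.62/(11.5 − 1.62) = 13.8 × 0.1640 = 2.263 MΩ.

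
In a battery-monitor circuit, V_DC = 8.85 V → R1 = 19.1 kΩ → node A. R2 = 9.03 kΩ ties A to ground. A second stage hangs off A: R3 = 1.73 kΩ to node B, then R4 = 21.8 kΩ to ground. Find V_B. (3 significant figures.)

V_B ≈ 2.09 V

Looking into the second stage from A: R3 + R4 = 23.53 kΩ appears in parallel with R2.
Effective lower resistance at A: R2 ‖ 23.53 = 6.526 kΩ.
First divider: V_A = V_DC · 6.526/(19.1 + 6.526) = 2.254 V.
Then the unloaded second divider: V_B = V_A × R4/(R3+R4) = 2.254 × 0.9265 = 2.088 V.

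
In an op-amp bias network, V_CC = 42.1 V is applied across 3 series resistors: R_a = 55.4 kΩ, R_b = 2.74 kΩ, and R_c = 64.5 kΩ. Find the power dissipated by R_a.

ΣR = 122.6 kΩ → I = 42.1/122.6 = 0.3433 mA.
V(R_a) = I·R = 19.02 V; P = V·I = 19.02 × 0.3433 = 6.528 mW.

P ≈ 6.53 mW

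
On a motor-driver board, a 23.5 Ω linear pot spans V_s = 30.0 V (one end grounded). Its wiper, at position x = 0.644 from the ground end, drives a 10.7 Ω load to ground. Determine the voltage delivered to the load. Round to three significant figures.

The pot divides into 8.366 Ω above the wiper and 15.13 Ω below.
(x·R_p) ‖ R_L = 6.268 Ω.
V_out = 30.0 × 6.268/(8.366 + 6.268) = 12.85 V.

V_out ≈ 12.8 V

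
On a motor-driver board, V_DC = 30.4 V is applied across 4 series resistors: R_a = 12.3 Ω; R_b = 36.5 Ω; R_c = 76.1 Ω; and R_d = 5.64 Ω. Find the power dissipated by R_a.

P ≈ 0.667 W

Series current I = V_DC/ΣR = 30.4/130.5 = 0.2329 A.
V(R_a) = I·R = 2.864 V; P = V·I = 2.864 × 0.2329 = 0.6671 W.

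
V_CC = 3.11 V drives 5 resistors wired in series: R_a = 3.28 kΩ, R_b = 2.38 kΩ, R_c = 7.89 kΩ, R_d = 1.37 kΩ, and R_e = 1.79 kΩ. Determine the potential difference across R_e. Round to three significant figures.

Total series resistance ΣR = 3.28 + 2.38 + 7.89 + 1.37 + 1.79 = 16.71 kΩ.
V = V_CC · R/ΣR = 3.11 × 0.1071 = 0.3331 V.

V ≈ 0.333 V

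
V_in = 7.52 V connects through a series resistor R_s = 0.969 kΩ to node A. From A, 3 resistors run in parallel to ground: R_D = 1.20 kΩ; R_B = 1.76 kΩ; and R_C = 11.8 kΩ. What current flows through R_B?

Combine the parallel branches: R_p = (1/1.20 + 1/1.76 + 1/11.8)⁻¹ = 0.6728 kΩ.
Node voltage V_A = V_in · R_p/(R_s + R_p) = 7.52 × 0.4098 = 3.082 V.
I(R_B) = V_A / R_B = 3.082/1.76 = 1.751 mA.

I ≈ 1.75 mA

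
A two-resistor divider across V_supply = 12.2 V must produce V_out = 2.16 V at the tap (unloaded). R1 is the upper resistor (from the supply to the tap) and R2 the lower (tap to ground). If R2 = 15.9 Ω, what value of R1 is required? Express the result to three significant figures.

Required fraction k = V_out/V_supply = 0.1770.
Rearranging, R1 = R2·(1−k)/k = 15.9 × 4.648 = 73.91 Ω.

R1 ≈ 73.9 Ω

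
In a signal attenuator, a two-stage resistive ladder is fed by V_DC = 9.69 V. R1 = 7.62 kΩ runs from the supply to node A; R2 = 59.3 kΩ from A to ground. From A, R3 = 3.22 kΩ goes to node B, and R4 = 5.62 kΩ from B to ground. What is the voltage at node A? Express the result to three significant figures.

V_A ≈ 4.87 V

Node A sees R2 in parallel with the series input of stage 2, R3 + R4 = 8.840 kΩ.
R2 ‖ (R3+R4) = 7.693 kΩ.
V_A = 9.69 × 7.693/(7.62 + 7.693) = 4.868 V.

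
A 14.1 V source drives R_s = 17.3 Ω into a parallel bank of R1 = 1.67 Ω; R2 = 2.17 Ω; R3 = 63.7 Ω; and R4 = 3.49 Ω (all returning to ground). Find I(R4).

I ≈ 0.164 A

Parallel bank: R_p = 1/(1/1.67 + 1/2.17 + 1/63.7 + 1/3.49) = 0.7343 Ω.
Node voltage V_A = V_DC · R_p/(R_s + R_p) = 14.1 × 0.04072 = 0.5741 V.
I(R4) = V_A / R4 = 0.5741/3.49 = 0.1645 A.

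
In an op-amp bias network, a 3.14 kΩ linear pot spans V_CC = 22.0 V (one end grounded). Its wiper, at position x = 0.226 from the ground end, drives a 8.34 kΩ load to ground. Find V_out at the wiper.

Lower segment x·R_p = 0.7096 kΩ; upper segment (1−x)·R_p = 2.430 kΩ.
Lower segment in parallel with the load: 0.7096 ‖ 8.34 = 0.6540 kΩ.
V_out = 22.0 × 0.6540/(2.430 + 0.6540) = 4.665 V.

V_out ≈ 4.66 V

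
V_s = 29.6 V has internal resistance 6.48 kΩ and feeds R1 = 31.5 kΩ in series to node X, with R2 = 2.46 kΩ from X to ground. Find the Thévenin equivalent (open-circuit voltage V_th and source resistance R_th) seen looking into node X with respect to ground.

V_th ≈ 1.80 V, R_th ≈ 2.31 kΩ

R1' = 6.48 + 31.5 = 37.98 kΩ (source resistance + R1).
With X open, the divider is unloaded: V_th = 29.6 × 2.46/40.44 = 1.801 V.
With V_s suppressed (replaced by a short), R_th = R1' ‖ R2 = (37.98 × 2.46)/(37.98 + 2.46) = 2.310 kΩ.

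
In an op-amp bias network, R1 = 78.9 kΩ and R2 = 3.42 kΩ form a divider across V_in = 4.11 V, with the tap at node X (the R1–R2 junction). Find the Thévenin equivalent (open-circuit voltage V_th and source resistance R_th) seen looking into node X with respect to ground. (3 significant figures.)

With X open, the divider is unloaded: V_th = 4.11 × 3.42/82.32 = 0.1708 V.
Looking into X with the source shorted: R_th = R1·R2/(R1+R2) = 78.90 × 3.42/82.32 = 3.278 kΩ.

V_th ≈ 0.171 V, R_th ≈ 3.28 kΩ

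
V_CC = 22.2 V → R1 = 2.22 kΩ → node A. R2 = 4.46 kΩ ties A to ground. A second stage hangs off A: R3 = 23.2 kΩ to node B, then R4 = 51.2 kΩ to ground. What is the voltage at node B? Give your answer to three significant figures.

The second stage (R3 + R4 = 74.40 kΩ) loads node A in parallel with R2.
R2 ‖ (R3+R4) = 4.208 kΩ.
First divider: V_A = V_CC · 4.208/(2.22 + 4.208) = 14.53 V.
V_B = V_A × 0.6882 = 10.00 V.

V_B ≈ 10.0 V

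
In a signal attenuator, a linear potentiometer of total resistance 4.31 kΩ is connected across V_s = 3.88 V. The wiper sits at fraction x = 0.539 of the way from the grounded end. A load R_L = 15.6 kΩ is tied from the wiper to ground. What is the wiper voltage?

Split the track: R_lower = x·R_p = 2.323 kΩ, R_upper = (1−x)·R_p = 1.987 kΩ.
(x·R_p) ‖ R_L = 2.022 kΩ.
V_out = 3.88 × 2.022/(1.987 + 2.022) = 1.957 V.

V_out ≈ 1.96 V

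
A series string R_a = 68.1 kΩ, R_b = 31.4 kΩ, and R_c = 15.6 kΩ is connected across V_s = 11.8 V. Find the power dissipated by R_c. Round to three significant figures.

P ≈ 0.164 mW

The common current is I = 11.8/115.1 = 0.1025 mA.
P = I²R = 0.01051 × 15.6 = 0.1640 mW.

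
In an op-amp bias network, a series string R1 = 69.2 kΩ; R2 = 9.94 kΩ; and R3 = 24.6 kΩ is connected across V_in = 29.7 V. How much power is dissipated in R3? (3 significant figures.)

The common current is I = 29.7/103.7 = 0.2863 mA.
P(R3) = I²·R3 = (0.2863)² × 24.6 = 2.016 mW.

P ≈ 2.02 mW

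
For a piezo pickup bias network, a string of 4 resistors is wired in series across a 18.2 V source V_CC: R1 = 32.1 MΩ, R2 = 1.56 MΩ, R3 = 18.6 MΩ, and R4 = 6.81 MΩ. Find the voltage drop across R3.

V ≈ 5.73 V

Series total: ΣR = 32.1 + 1.56 + 18.6 + 6.81 = 59.07 MΩ.
V = V_CC · R/ΣR = 18.2 × 0.3149 = 5.731 V.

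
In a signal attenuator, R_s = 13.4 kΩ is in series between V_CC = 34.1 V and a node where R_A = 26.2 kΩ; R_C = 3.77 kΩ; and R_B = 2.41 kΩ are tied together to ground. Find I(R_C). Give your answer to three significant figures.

Combine the parallel branches: R_p = (1/26.2 + 1/3.77 + 1/2.41)⁻¹ = 1.392 kΩ.
Node voltage V_A = V_CC · R_p/(R_s + R_p) = 34.1 × 0.09411 = 3.209 V.
Branch current I = V_A/R_C = 3.209/3.77 = 0.8512 mA.

I ≈ 0.851 mA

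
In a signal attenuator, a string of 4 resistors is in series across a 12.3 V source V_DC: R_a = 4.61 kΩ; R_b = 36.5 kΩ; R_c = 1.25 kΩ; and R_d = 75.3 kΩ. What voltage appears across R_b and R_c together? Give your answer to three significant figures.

V ≈ 3.95 V

Total series resistance ΣR = 4.61 + 36.5 + 1.25 + 75.3 = 117.7 kΩ.
R_{R_b..R_c} = 36.5 + 1.25 = 37.75 kΩ.
V = V_DC · R/ΣR = 12.3 × 0.3208 = 3.946 V.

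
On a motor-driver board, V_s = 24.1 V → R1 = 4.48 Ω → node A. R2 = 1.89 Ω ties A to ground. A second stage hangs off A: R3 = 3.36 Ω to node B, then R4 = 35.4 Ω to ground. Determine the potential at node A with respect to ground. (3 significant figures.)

Looking into the second stage from A: R3 + R4 = 38.76 Ω appears in parallel with R2.
Effective lower resistance at A: R2 ‖ 38.76 = 1.802 Ω.
First divider: V_A = V_s · 1.802/(4.48 + 1.802) = 6.913 V.

V_A ≈ 6.91 V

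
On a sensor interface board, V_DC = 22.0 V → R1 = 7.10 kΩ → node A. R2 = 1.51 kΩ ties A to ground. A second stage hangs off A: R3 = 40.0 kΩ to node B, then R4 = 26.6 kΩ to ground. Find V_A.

The second stage (R3 + R4 = 66.60 kΩ) loads node A in parallel with R2.
R2 ‖ (R3+R4) = 1.477 kΩ.
So V_A = 22.0 × 0.1722 = 3.787 V.

V_A ≈ 3.79 V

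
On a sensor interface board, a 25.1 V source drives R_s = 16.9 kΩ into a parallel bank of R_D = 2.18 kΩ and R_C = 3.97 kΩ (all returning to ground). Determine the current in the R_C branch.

I ≈ 0.486 mA

Parallel bank: R_p = 1/(1/2.18 + 1/3.97) = 1.407 kΩ.
V_A by voltage divider: V_A = 25.1 × 1.407/(16.9 + 1.407) = 1.929 V.
I(R_C) = V_A / R_C = 1.929/3.97 = 0.4860 mA.
(Check via current divider: I_total = 1.371 mA; share G_k/ΣG = 0.3545 → same result.)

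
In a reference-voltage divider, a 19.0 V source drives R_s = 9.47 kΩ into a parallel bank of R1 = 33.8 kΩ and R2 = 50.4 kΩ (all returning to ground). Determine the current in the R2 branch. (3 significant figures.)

Parallel bank: R_p = 1/(1/33.8 + 1/50.4) = 20.23 kΩ.
Node voltage V_A = V_in · R_p/(R_s + R_p) = 19.0 × 0.6812 = 12.94 V.
Branch current I = V_A/R2 = 12.94/50.4 = 0.2568 mA.
(Check via current divider: I_total = 0.6397 mA; share G_k/ΣG = 0.4014 → same result.)

I ≈ 0.257 mA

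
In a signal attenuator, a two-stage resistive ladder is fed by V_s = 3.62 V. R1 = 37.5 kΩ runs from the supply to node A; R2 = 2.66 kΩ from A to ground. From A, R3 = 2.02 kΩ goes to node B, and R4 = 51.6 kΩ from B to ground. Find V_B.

V_B ≈ 0.221 V

Looking into the second stage from A: R3 + R4 = 53.62 kΩ appears in parallel with R2.
Effective lower resistance at A: R2 ‖ 53.62 = 2.534 kΩ.
First divider: V_A = V_s · 2.534/(37.5 + 2.534) = 0.2292 V.
Stage 2 is unloaded, so V_B = V_A · R4/(R3+R4) = 0.2292 × 51.6/53.62 = 0.2205 V.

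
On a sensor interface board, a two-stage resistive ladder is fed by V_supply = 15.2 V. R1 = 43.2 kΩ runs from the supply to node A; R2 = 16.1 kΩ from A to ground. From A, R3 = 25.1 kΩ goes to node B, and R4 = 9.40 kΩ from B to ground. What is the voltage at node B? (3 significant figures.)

V_B ≈ 0.839 V

Node A sees R2 in parallel with the series input of stage 2, R3 + R4 = 34.50 kΩ.
Effective lower resistance at A: R2 ‖ 34.50 = 10.98 kΩ.
V_A = 15.2 × 10.98/(43.2 + 10.98) = 3.080 V.
Stage 2 is unloaded, so V_B = V_A · R4/(R3+R4) = 3.080 × 9.40/34.50 = 0.8391 V.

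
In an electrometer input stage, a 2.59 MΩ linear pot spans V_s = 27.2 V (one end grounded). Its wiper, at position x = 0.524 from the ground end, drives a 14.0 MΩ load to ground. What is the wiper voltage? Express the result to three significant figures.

V_out ≈ 13.6 V

The pot divides into 1.233 MΩ above the wiper and 1.357 MΩ below.
R_L loads the lower segment: effective lower R = 1.237 MΩ.
Then V_out = V_s · 1.237/(1.233 + 1.237) = 13.62 V.
(Unloaded: V_out = x·V_s = 14.3 V.)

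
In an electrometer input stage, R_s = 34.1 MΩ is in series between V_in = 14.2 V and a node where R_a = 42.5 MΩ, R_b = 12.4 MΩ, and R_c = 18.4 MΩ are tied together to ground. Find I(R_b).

Equivalent of the parallel group: R_p = 6.308 MΩ.
Node voltage V_A = V_in · R_p/(R_s + R_p) = 14.2 × 0.1561 = 2.217 V.
Branch current I = V_A/R_b = 2.217/12.4 = 0.1788 µA.

I ≈ 0.179 µA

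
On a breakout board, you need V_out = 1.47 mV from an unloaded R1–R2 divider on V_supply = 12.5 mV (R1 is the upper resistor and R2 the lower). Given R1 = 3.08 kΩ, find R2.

R2 ≈ 0.410 kΩ

V_out/V_supply = R2/(R1+R2) = 0.1176.
Rearranging, R2 = R1·k/(1−k) = 3.08 × 0.1333 = 0.4105 kΩ.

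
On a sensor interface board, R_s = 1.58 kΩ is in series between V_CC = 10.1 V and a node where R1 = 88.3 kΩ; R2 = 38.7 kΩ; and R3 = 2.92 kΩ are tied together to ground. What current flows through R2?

I ≈ 0.163 mA

Combine the parallel branches: R_p = (1/88.3 + 1/38.7 + 1/2.92)⁻¹ = 2.634 kΩ.
Node voltage V_A = V_CC · R_p/(R_s + R_p) = 10.1 × 0.6251 = 6.313 V.
Branch current I = V_A/R2 = 6.313/38.7 = 0.1631 mA.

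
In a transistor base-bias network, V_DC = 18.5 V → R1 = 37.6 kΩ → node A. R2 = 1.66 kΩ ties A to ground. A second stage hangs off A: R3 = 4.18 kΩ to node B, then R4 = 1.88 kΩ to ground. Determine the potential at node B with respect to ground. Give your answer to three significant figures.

Looking into the second stage from A: R3 + R4 = 6.060 kΩ appears in parallel with R2.
Effective lower resistance at A: R2 ‖ 6.060 = 1.303 kΩ.
V_A = 18.5 × 1.303/(37.6 + 1.303) = 0.6197 V.
Stage 2 is unloaded, so V_B = V_A · R4/(R3+R4) = 0.6197 × 1.88/6.060 = 0.1922 V.

V_B ≈ 0.192 V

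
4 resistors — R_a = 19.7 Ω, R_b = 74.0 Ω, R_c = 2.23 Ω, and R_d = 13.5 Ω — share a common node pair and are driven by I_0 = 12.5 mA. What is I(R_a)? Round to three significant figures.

I ≈ 1.08 mA

Total conductance ΣG = 1/19.7 + 1/74.0 + 1/2.23 + 1/13.5 = 0.5868 (units of 1/Ω).
By the current-divider rule, I = I_0 · G_k/ΣG = 12.5 × 0.08651 = 1.081 mA.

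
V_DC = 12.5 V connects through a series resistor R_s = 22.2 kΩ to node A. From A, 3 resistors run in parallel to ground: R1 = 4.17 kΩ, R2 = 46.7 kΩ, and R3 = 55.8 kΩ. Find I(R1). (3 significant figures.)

I ≈ 0.417 mA

Combine the parallel branches: R_p = (1/4.17 + 1/46.7 + 1/55.8)⁻¹ = 3.582 kΩ.
Node voltage V_A = V_DC · R_p/(R_s + R_p) = 12.5 × 0.1389 = 1.737 V.
Branch current I = V_A/R1 = 1.737/4.17 = 0.4165 mA.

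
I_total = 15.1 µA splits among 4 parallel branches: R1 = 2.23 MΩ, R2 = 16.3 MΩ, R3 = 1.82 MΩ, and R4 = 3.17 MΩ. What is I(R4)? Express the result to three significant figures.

Conductances: ΣG = 1/2.23 + 1/16.3 + 1/1.82 + 1/3.17 = 1.375 (1/MΩ).
By the current-divider rule, I = I_total · G_k/ΣG = 15.1 × 0.2295 = 3.465 µA.

I ≈ 3.47 µA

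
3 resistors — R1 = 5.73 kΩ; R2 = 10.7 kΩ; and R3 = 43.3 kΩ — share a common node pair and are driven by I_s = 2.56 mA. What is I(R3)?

ΣG = 1/5.73 + 1/10.7 + 1/43.3 = 0.2911.
Current divider: I(R3) = I_s · G_k/ΣG = 2.56 × (0.02309/0.2911) = 2.56 × 0.07934 = 0.2031 mA.

I ≈ 0.203 mA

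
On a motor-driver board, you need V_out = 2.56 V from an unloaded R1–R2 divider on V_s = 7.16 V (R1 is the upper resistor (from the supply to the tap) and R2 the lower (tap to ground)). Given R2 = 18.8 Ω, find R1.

R1 ≈ 33.8 Ω

The divider ratio is R2/(R1+R2) = 2.56/7.16 = 0.3575.
R1 = R2·(1/k − 1) = 18.8 × 1.797 = 33.78 Ω.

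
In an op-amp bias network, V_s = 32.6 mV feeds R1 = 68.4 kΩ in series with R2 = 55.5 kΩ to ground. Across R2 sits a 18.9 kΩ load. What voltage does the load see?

First combine the lower leg with the load: R2 ‖ R_L = 14.10 kΩ.
Then V_out = V_s · R2'/(R1 + R2') = 32.6 × 14.10/82.50 = 5.571 mV.
(Unloaded it would be 14.6 mV; the load pulls it down.)

V_out ≈ 5.57 mV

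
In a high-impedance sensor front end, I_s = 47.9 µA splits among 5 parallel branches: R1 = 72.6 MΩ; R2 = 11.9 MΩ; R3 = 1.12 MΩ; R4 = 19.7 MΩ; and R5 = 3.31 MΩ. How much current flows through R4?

I ≈ 1.81 µA

Conductances: ΣG = 1/72.6 + 1/11.9 + 1/1.12 + 1/19.7 + 1/3.31 = 1.344 (1/MΩ).
By the current-divider rule, I = I_s · G_k/ΣG = 47.9 × 0.03778 = 1.810 µA.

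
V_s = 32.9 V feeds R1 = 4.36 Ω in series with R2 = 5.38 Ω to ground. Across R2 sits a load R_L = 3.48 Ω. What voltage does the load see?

V_out ≈ 10.7 V

The load sits in parallel with R2, giving an effective lower resistance R2' = R2·R_L/(R2+R_L) = 2.113 Ω.
Then V_out = V_s · R2'/(R1 + R2') = 32.9 × 2.113/6.473 = 10.74 V.
(Unloaded it would be 18.2 V; the load pulls it down.)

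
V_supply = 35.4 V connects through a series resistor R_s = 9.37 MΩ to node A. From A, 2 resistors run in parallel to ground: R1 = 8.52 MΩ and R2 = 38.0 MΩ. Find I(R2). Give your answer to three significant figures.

Parallel bank: R_p = 1/(1/8.52 + 1/38.0) = 6.960 MΩ.
V_A = 35.4 × 6.960/16.33 = 15.09 V.
I(R2) = V_A / R2 = 15.09/38.0 = 0.3970 µA.

I ≈ 0.397 µA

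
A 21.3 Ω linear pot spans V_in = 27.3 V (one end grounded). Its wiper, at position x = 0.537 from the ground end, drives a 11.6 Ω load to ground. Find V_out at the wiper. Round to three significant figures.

Split the track: R_lower = x·R_p = 11.44 Ω, R_upper = (1−x)·R_p = 9.862 Ω.
Lower segment in parallel with the load: 11.44 ‖ 11.6 = 5.759 Ω.
Then V_out = V_in · 5.759/(9.862 + 5.759) = 10.07 V.

V_out ≈ 10.1 V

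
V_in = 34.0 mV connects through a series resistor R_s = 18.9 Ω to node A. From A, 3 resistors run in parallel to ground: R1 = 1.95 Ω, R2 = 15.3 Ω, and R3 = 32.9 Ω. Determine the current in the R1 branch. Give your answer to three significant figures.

I ≈ 1.39 mA

Equivalent of the parallel group: R_p = 1.643 Ω.
V_A by voltage divider: V_A = 34.0 × 1.643/(18.9 + 1.643) = 2.720 mV.
Branch current I = V_A/R1 = 2.720/1.95 = 1.395 mA.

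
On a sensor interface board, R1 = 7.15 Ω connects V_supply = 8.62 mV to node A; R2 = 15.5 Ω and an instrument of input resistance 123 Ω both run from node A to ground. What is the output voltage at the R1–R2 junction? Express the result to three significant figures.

V_out ≈ 5.67 mV

R2 ‖ R_L = (15.5 × 123)/(15.5 + 123) = 13.77 Ω.
Voltage divider with the loaded lower leg: V_out = 8.62 × 13.77/(7.15 + 13.77) = 8.62 × 0.6581 = 5.673 mV.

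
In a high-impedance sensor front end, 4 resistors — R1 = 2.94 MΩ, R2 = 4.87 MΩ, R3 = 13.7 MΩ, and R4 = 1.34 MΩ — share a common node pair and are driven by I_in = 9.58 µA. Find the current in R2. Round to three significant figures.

ΣG = 1/2.94 + 1/4.87 + 1/13.7 + 1/1.34 = 1.365.
By the current-divider rule, I = I_in · G_k/ΣG = 9.58 × 0.1505 = 1.441 µA.

I ≈ 1.44 µA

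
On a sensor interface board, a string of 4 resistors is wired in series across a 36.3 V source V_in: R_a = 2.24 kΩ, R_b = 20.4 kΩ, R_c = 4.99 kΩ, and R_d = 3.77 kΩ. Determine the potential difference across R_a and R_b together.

Series total: ΣR = 2.24 + 20.4 + 4.99 + 3.77 = 31.40 kΩ.
R_{R_a..R_b} = 2.24 + 20.4 = 22.64 kΩ.
By the voltage-divider rule, V = 36.3 × 22.64/31.40 = 26.17 V.

V ≈ 26.2 V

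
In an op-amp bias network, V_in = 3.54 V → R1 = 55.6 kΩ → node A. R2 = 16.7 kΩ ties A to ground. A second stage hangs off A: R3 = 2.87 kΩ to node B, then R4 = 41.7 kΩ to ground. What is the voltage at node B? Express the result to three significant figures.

V_B ≈ 0.594 V

Looking into the second stage from A: R3 + R4 = 44.57 kΩ appears in parallel with R2.
Effective lower resistance at A: R2 ‖ 44.57 = 12.15 kΩ.
First divider: V_A = V_in · 12.15/(55.6 + 12.15) = 0.6348 V.
V_B = V_A × 0.9356 = 0.5939 V.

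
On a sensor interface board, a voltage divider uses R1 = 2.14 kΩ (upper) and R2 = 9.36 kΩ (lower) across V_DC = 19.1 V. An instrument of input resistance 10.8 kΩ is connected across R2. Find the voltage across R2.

The load sits in parallel with R2, giving an effective lower resistance R2' = R2·R_L/(R2+R_L) = 5.014 kΩ.
Voltage divider with the loaded lower leg: V_out = 19.1 × 5.014/(2.14 + 5.014) = 19.1 × 0.7009 = 13.39 V.

V_out ≈ 13.4 V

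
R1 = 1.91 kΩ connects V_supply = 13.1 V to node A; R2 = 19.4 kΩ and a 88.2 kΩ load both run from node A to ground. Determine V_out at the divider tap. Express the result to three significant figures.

R2 ‖ R_L = (19.4 × 88.2)/(19.4 + 88.2) = 15.90 kΩ.
Now apply the divider: V_out = 13.1 × 0.8928 = 11.70 V.
(Unloaded it would be 11.9 V; the load pulls it down.)

V_out ≈ 11.7 V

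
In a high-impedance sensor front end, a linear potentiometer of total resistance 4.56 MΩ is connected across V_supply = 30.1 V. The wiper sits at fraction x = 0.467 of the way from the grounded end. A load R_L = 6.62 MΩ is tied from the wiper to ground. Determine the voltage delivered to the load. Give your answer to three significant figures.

V_out ≈ 12.0 V

Lower segment x·R_p = 2.130 MΩ; upper segment (1−x)·R_p = 2.430 MΩ.
(x·R_p) ‖ R_L = 1.611 MΩ.
Then V_out = V_supply · 1.611/(2.430 + 1.611) = 12.00 V.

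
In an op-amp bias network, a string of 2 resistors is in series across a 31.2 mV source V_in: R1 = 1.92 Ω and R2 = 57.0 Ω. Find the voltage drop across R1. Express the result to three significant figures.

V ≈ 1.02 mV

Total series resistance ΣR = 1.92 + 57.0 = 58.92 Ω.
Voltage divider: V = V_in · (1.920 / 58.92) = 31.2 × 0.03259 = 1.017 mV.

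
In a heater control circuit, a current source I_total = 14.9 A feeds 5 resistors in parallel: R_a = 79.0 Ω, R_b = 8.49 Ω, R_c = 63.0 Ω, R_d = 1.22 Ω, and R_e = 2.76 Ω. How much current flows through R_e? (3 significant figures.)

I ≈ 4.06 A

Total conductance ΣG = 1/79.0 + 1/8.49 + 1/63.0 + 1/1.22 + 1/2.76 = 1.328 (units of 1/Ω).
Current divider: I(R_e) = I_total · G_k/ΣG = 14.9 × (0.3623/1.328) = 14.9 × 0.2728 = 4.064 A.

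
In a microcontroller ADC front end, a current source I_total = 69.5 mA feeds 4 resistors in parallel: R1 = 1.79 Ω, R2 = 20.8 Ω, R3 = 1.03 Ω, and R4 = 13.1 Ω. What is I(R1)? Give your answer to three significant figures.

ΣG = 1/1.79 + 1/20.8 + 1/1.03 + 1/13.1 = 1.654.
R1 takes the fraction G_k/ΣG = 0.5587/1.654 = 0.3378, so I = 69.5 × 0.3378 = 23.48 mA.

I ≈ 23.5 mA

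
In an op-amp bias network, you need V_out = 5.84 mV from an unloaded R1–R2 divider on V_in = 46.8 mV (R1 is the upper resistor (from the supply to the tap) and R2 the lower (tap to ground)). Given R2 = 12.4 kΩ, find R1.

The divider ratio is R2/(R1+R2) = 5.84/46.8 = 0.1248.
Rearranging, R1 = R2·(1−k)/k = 12.4 × 7.014 = 86.97 kΩ.

R1 ≈ 87.0 kΩ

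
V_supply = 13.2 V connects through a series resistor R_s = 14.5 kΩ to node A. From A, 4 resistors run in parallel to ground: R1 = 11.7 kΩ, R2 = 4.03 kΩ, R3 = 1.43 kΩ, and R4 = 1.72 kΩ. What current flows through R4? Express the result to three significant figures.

I ≈ 0.314 mA

Equivalent of the parallel group: R_p = 0.6195 kΩ.
V_A = 13.2 × 0.6195/15.12 = 0.5408 V.
Branch current I = V_A/R4 = 0.5408/1.72 = 0.3144 mA.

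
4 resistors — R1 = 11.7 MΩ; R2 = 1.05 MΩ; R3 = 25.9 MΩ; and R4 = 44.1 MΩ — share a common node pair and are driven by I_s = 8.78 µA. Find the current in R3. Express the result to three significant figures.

Total conductance ΣG = 1/11.7 + 1/1.05 + 1/25.9 + 1/44.1 = 1.099 (units of 1/MΩ).
Current divider: I(R3) = I_s · G_k/ΣG = 8.78 × (0.03861/1.099) = 8.78 × 0.03513 = 0.3084 µA.

I ≈ 0.308 µA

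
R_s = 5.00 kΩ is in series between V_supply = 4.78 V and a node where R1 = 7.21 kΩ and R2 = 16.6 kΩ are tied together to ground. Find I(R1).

Parallel bank: R_p = 1/(1/7.21 + 1/16.6) = 5.027 kΩ.
Node voltage V_A = V_supply · R_p/(R_s + R_p) = 4.78 × 0.5013 = 2.396 V.
I(R1) = V_A / R1 = 2.396/7.21 = 0.3324 mA.
(Check via current divider: I_total = 0.4767 mA; share G_k/ΣG = 0.6972 → same result.)

I ≈ 0.332 mA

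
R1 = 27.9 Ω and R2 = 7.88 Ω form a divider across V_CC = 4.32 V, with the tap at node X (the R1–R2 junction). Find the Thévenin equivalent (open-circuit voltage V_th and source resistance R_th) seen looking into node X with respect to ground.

V_th ≈ 0.951 V, R_th ≈ 6.14 Ω

With X open, the divider is unloaded: V_th = 4.32 × 7.88/35.78 = 0.9514 V.
Looking into X with the source shorted: R_th = R1·R2/(R1+R2) = 27.90 × 7.88/35.78 = 6.145 Ω.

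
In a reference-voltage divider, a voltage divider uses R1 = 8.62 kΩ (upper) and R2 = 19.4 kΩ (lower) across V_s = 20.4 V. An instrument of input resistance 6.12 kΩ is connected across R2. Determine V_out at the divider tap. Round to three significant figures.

R2 ‖ R_L = (19.4 × 6.12)/(19.4 + 6.12) = 4.652 kΩ.
Then V_out = V_s · R2'/(R1 + R2') = 20.4 × 4.652/13.27 = 7.151 V.
(Unloaded it would be 14.1 V; the load pulls it down.)

V_out ≈ 7.15 V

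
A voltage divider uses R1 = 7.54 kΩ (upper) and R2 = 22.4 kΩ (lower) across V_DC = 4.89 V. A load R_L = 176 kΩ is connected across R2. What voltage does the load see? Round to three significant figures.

First combine the lower leg with the load: R2 ‖ R_L = 19.87 kΩ.
Then V_out = V_DC · R2'/(R1 + R2') = 4.89 × 19.87/27.41 = 3.545 V.

V_out ≈ 3.54 V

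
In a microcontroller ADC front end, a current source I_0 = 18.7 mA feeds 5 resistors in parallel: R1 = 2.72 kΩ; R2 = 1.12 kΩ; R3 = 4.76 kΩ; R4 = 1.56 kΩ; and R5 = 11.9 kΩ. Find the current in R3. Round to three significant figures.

I ≈ 1.79 mA

Conductances: ΣG = 1/2.72 + 1/1.12 + 1/4.76 + 1/1.56 + 1/11.9 = 2.196 (1/kΩ).
R3 takes the fraction G_k/ΣG = 0.2101/2.196 = 0.09568, so I = 18.7 × 0.09568 = 1.789 mA.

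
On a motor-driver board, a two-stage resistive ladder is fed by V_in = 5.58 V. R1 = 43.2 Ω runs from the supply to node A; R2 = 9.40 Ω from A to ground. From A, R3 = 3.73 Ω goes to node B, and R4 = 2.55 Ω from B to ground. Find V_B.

V_B ≈ 0.182 V

Node A sees R2 in parallel with the series input of stage 2, R3 + R4 = 6.280 Ω.
Effective lower resistance at A: R2 ‖ 6.280 = 3.765 Ω.
V_A = 5.58 × 3.765/(43.2 + 3.765) = 0.4473 V.
V_B = V_A × 0.4061 = 0.1816 V.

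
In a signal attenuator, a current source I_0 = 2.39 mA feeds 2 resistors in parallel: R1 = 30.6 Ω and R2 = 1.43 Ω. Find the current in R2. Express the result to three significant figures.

I ≈ 2.28 mA

Two-branch current divider: I_k = I_0 · R_other/(R_1 + R_2).
I(R2) = 2.39 × 30.6/(30.6 + 1.43) = 2.39 × 0.9554 = 2.283 mA.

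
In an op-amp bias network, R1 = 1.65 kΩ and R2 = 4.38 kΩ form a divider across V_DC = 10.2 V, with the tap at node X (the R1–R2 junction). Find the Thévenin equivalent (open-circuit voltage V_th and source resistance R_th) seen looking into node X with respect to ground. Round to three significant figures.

V_th ≈ 7.41 V, R_th ≈ 1.20 kΩ

With X open, the divider is unloaded: V_th = 10.2 × 4.38/6.030 = 7.409 V.
With V_DC suppressed (replaced by a short), R_th = R1 ‖ R2 = (1.650 × 4.38)/(1.650 + 4.38) = 1.199 kΩ.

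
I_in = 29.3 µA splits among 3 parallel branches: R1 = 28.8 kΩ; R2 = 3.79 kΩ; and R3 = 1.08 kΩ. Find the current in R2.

I ≈ 6.31 µA

Total conductance ΣG = 1/28.8 + 1/3.79 + 1/1.08 = 1.225 (units of 1/kΩ).
By the current-divider rule, I = I_in · G_k/ΣG = 29.3 × 0.2155 = 6.313 µA.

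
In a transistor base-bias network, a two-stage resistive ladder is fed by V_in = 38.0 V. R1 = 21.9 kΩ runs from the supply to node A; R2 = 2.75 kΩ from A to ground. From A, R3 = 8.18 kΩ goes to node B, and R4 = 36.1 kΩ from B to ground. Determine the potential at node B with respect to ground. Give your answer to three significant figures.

V_B ≈ 3.28 V

Looking into the second stage from A: R3 + R4 = 44.28 kΩ appears in parallel with R2.
Effective lower resistance at A: R2 ‖ 44.28 = 2.589 kΩ.
V_A = 38.0 × 2.589/(21.9 + 2.589) = 4.018 V.
Stage 2 is unloaded, so V_B = V_A · R4/(R3+R4) = 4.018 × 36.1/44.28 = 3.275 V.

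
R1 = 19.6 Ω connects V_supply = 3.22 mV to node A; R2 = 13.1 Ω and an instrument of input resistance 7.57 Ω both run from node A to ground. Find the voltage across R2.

The load sits in parallel with R2, giving an effective lower resistance R2' = R2·R_L/(R2+R_L) = 4.798 Ω.
Now apply the divider: V_out = 3.22 × 0.1966 = 0.6332 mV.

V_out ≈ 0.633 mV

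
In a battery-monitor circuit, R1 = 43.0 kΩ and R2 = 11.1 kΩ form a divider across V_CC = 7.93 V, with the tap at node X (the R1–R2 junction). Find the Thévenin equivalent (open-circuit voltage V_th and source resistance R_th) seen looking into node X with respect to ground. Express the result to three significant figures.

V_th ≈ 1.63 V, R_th ≈ 8.82 kΩ

V_th is the unloaded tap voltage: V_CC · R2/(R1+R2) = 7.93 × 0.2052 = 1.627 V.
Looking into X with the source shorted: R_th = R1·R2/(R1+R2) = 43.00 × 11.1/54.10 = 8.823 kΩ.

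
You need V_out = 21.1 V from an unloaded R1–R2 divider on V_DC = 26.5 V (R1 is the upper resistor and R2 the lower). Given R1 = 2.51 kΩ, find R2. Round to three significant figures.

R2 ≈ 9.81 kΩ

The divider ratio is R2/(R1+R2) = 21.1/26.5 = 0.7962.
So R2 = R1 · V_out/(V_DC − V_out) = 2.51 × 21.1/(26.5 − 21.1) = 2.51 × 3.907 = 9.808 kΩ.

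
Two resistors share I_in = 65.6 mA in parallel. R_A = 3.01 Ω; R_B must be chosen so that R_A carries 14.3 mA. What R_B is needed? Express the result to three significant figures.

The fraction through R_A equals R_B/(R_A+R_B).
14.3/65.6 = R_B/(R_A + R_B) → R_B = R_A · (0.2180)/(1 − 0.2180) = 3.01 × 0.2788 = 0.8390 Ω.

R_B ≈ 0.839 Ω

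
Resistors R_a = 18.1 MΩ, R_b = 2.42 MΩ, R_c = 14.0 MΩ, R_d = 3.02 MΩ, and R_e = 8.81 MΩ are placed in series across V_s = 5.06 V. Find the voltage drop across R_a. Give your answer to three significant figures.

V ≈ 1.98 V

Total series resistance ΣR = 18.1 + 2.42 + 14.0 + 3.02 + 8.81 = 46.35 MΩ.
V = V_s · R/ΣR = 5.06 × 0.3905 = 1.976 V.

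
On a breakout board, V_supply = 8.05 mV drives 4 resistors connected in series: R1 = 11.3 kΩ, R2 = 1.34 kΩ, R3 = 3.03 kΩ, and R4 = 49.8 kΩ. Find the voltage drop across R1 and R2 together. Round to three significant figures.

Series total: ΣR = 11.3 + 1.34 + 3.03 + 49.8 = 65.47 kΩ.
R_{R1..R2} = 11.3 + 1.34 = 12.64 kΩ.
Voltage divider: V = V_supply · (12.64 / 65.47) = 8.05 × 0.1931 = 1.554 mV.

V ≈ 1.55 mV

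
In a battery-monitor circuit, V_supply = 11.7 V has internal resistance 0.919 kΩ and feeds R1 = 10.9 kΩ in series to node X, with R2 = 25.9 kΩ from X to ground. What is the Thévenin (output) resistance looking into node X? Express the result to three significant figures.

R_th ≈ 8.12 kΩ

R1' = 0.919 + 10.9 = 11.82 kΩ (source resistance + R1).
Looking into X with the source shorted: R_th = R1'·R2/(R1'+R2) = 11.82 × 25.9/37.72 = 8.116 kΩ.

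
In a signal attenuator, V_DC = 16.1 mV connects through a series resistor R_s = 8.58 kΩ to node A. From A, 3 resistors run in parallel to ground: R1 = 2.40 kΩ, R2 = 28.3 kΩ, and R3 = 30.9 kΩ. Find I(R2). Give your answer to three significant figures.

I ≈ 0.110 µA

Combine the parallel branches: R_p = (1/2.40 + 1/28.3 + 1/30.9)⁻¹ = 2.065 kΩ.
V_A = 16.1 × 2.065/10.64 = 3.123 mV.
I(R2) = V_A / R2 = 3.123/28.3 = 0.1103 µA.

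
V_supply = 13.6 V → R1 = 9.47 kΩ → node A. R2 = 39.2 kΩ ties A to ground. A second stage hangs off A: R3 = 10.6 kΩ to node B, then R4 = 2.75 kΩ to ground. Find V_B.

V_B ≈ 1.44 V

Looking into the second stage from A: R3 + R4 = 13.35 kΩ appears in parallel with R2.
Effective lower resistance at A: R2 ‖ 13.35 = 9.959 kΩ.
First divider: V_A = V_supply · 9.959/(9.47 + 9.959) = 6.971 V.
V_B = V_A × 0.2060 = 1.436 V.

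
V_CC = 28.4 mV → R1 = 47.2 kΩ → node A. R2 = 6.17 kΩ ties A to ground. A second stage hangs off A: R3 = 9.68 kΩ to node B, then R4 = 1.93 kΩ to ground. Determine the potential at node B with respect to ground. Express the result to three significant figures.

Looking into the second stage from A: R3 + R4 = 11.61 kΩ appears in parallel with R2.
R2 ‖ (R3+R4) = 4.029 kΩ.
First divider: V_A = V_CC · 4.029/(47.2 + 4.029) = 2.234 mV.
Then the unloaded second divider: V_B = V_A × R4/(R3+R4) = 2.234 × 0.1662 = 0.3713 mV.

V_B ≈ 0.371 mV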